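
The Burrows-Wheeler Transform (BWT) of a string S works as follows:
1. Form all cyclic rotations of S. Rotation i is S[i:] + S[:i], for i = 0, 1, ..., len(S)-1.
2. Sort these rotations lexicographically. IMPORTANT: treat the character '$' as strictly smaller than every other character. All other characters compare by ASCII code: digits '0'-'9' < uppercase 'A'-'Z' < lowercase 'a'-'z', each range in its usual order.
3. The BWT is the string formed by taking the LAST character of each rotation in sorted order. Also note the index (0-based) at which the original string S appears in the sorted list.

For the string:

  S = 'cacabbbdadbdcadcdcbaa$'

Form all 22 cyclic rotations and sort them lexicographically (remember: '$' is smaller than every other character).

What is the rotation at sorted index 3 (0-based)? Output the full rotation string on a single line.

All 22 rotations (rotation i = S[i:]+S[:i]):
  rot[0] = cacabbbdadbdcadcdcbaa$
  rot[1] = acabbbdadbdcadcdcbaa$c
  rot[2] = cabbbdadbdcadcdcbaa$ca
  rot[3] = abbbdadbdcadcdcbaa$cac
  rot[4] = bbbdadbdcadcdcbaa$caca
  rot[5] = bbdadbdcadcdcbaa$cacab
  rot[6] = bdadbdcadcdcbaa$cacabb
  rot[7] = dadbdcadcdcbaa$cacabbb
  rot[8] = adbdcadcdcbaa$cacabbbd
  rot[9] = dbdcadcdcbaa$cacabbbda
  rot[10] = bdcadcdcbaa$cacabbbdad
  rot[11] = dcadcdcbaa$cacabbbdadb
  rot[12] = cadcdcbaa$cacabbbdadbd
  rot[13] = adcdcbaa$cacabbbdadbdc
  rot[14] = dcdcbaa$cacabbbdadbdca
  rot[15] = cdcbaa$cacabbbdadbdcad
  rot[16] = dcbaa$cacabbbdadbdcadc
  rot[17] = cbaa$cacabbbdadbdcadcd
  rot[18] = baa$cacabbbdadbdcadcdc
  rot[19] = aa$cacabbbdadbdcadcdcb
  rot[20] = a$cacabbbdadbdcadcdcba
  rot[21] = $cacabbbdadbdcadcdcbaa
Sorted (with $ < everything):
  sorted[0] = $cacabbbdadbdcadcdcbaa
  sorted[1] = a$cacabbbdadbdcadcdcba
  sorted[2] = aa$cacabbbdadbdcadcdcb
  sorted[3] = abbbdadbdcadcdcbaa$cac
  sorted[4] = acabbbdadbdcadcdcbaa$c
  sorted[5] = adbdcadcdcbaa$cacabbbd
  sorted[6] = adcdcbaa$cacabbbdadbdc
  sorted[7] = baa$cacabbbdadbdcadcdc
  sorted[8] = bbbdadbdcadcdcbaa$caca
  sorted[9] = bbdadbdcadcdcbaa$cacab
  sorted[10] = bdadbdcadcdcbaa$cacabb
  sorted[11] = bdcadcdcbaa$cacabbbdad
  sorted[12] = cabbbdadbdcadcdcbaa$ca
  sorted[13] = cacabbbdadbdcadcdcbaa$
  sorted[14] = cadcdcbaa$cacabbbdadbd
  sorted[15] = cbaa$cacabbbdadbdcadcd
  sorted[16] = cdcbaa$cacabbbdadbdcad
  sorted[17] = dadbdcadcdcbaa$cacabbb
  sorted[18] = dbdcadcdcbaa$cacabbbda
  sorted[19] = dcadcdcbaa$cacabbbdadb
  sorted[20] = dcbaa$cacabbbdadbdcadc
  sorted[21] = dcdcbaa$cacabbbdadbdca
sorted[3] = abbbdadbdcadcdcbaa$cac

Answer: abbbdadbdcadcdcbaa$cac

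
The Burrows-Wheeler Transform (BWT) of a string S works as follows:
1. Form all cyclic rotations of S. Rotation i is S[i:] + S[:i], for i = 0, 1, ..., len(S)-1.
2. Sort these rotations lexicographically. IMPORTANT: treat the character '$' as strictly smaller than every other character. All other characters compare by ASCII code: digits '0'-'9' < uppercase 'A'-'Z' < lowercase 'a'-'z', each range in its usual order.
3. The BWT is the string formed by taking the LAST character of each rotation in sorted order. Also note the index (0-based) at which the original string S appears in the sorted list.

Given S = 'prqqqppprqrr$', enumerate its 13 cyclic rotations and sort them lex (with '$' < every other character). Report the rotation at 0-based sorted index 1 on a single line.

All 13 rotations (rotation i = S[i:]+S[:i]):
  rot[0] = prqqqppprqrr$
  rot[1] = rqqqppprqrr$p
  rot[2] = qqqppprqrr$pr
  rot[3] = qqppprqrr$prq
  rot[4] = qppprqrr$prqq
  rot[5] = ppprqrr$prqqq
  rot[6] = pprqrr$prqqqp
  rot[7] = prqrr$prqqqpp
  rot[8] = rqrr$prqqqppp
  rot[9] = qrr$prqqqpppr
  rot[10] = rr$prqqqppprq
  rot[11] = r$prqqqppprqr
  rot[12] = $prqqqppprqrr
Sorted (with $ < everything):
  sorted[0] = $prqqqppprqrr
  sorted[1] = ppprqrr$prqqq
  sorted[2] = pprqrr$prqqqp
  sorted[3] = prqqqppprqrr$
  sorted[4] = prqrr$prqqqpp
  sorted[5] = qppprqrr$prqq
  sorted[6] = qqppprqrr$prq
  sorted[7] = qqqppprqrr$pr
  sorted[8] = qrr$prqqqpppr
  sorted[9] = r$prqqqppprqr
  sorted[10] = rqqqppprqrr$p
  sorted[11] = rqrr$prqqqppp
  sorted[12] = rr$prqqqppprq
sorted[1] = ppprqrr$prqqq

Answer: ppprqrr$prqqq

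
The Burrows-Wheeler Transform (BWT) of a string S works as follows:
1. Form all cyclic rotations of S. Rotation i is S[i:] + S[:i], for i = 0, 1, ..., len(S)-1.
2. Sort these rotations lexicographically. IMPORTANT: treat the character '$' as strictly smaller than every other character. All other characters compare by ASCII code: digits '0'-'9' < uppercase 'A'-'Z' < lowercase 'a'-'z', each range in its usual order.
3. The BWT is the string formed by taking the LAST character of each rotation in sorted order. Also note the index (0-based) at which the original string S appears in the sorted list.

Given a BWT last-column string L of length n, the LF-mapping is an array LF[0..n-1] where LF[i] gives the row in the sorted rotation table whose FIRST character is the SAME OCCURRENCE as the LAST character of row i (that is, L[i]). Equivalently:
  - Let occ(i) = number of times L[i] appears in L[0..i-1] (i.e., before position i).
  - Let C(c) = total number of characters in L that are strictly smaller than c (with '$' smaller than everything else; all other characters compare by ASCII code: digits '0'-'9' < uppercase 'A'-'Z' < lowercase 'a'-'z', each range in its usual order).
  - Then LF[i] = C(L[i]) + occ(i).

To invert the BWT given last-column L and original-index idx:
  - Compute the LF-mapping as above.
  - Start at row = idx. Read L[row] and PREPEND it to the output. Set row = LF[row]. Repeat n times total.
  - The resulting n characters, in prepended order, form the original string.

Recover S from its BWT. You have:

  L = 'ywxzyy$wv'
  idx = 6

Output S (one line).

LF mapping: 5 2 4 8 6 7 0 3 1
Walk LF starting at row 6, prepending L[row]:
  step 1: row=6, L[6]='$', prepend. Next row=LF[6]=0
  step 2: row=0, L[0]='y', prepend. Next row=LF[0]=5
  step 3: row=5, L[5]='y', prepend. Next row=LF[5]=7
  step 4: row=7, L[7]='w', prepend. Next row=LF[7]=3
  step 5: row=3, L[3]='z', prepend. Next row=LF[3]=8
  step 6: row=8, L[8]='v', prepend. Next row=LF[8]=1
  step 7: row=1, L[1]='w', prepend. Next row=LF[1]=2
  step 8: row=2, L[2]='x', prepend. Next row=LF[2]=4
  step 9: row=4, L[4]='y', prepend. Next row=LF[4]=6
Reversed output: yxwvzwyy$

Answer: yxwvzwyy$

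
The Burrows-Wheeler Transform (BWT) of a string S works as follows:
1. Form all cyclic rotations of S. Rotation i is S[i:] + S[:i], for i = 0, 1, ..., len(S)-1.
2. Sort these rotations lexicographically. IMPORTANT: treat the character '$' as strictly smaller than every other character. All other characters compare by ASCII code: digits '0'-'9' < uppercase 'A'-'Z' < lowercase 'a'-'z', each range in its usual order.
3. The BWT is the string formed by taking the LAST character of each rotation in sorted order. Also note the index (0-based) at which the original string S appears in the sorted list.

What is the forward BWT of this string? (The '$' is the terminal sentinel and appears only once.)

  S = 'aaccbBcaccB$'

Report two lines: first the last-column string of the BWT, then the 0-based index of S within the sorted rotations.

All 12 rotations (rotation i = S[i:]+S[:i]):
  rot[0] = aaccbBcaccB$
  rot[1] = accbBcaccB$a
  rot[2] = ccbBcaccB$aa
  rot[3] = cbBcaccB$aac
  rot[4] = bBcaccB$aacc
  rot[5] = BcaccB$aaccb
  rot[6] = caccB$aaccbB
  rot[7] = accB$aaccbBc
  rot[8] = ccB$aaccbBca
  rot[9] = cB$aaccbBcac
  rot[10] = B$aaccbBcacc
  rot[11] = $aaccbBcaccB
Sorted (with $ < everything):
  sorted[0] = $aaccbBcaccB  (last char: 'B')
  sorted[1] = B$aaccbBcacc  (last char: 'c')
  sorted[2] = BcaccB$aaccb  (last char: 'b')
  sorted[3] = aaccbBcaccB$  (last char: '$')
  sorted[4] = accB$aaccbBc  (last char: 'c')
  sorted[5] = accbBcaccB$a  (last char: 'a')
  sorted[6] = bBcaccB$aacc  (last char: 'c')
  sorted[7] = cB$aaccbBcac  (last char: 'c')
  sorted[8] = caccB$aaccbB  (last char: 'B')
  sorted[9] = cbBcaccB$aac  (last char: 'c')
  sorted[10] = ccB$aaccbBca  (last char: 'a')
  sorted[11] = ccbBcaccB$aa  (last char: 'a')
Last column: Bcb$caccBcaa
Original string S is at sorted index 3

Answer: Bcb$caccBcaa
3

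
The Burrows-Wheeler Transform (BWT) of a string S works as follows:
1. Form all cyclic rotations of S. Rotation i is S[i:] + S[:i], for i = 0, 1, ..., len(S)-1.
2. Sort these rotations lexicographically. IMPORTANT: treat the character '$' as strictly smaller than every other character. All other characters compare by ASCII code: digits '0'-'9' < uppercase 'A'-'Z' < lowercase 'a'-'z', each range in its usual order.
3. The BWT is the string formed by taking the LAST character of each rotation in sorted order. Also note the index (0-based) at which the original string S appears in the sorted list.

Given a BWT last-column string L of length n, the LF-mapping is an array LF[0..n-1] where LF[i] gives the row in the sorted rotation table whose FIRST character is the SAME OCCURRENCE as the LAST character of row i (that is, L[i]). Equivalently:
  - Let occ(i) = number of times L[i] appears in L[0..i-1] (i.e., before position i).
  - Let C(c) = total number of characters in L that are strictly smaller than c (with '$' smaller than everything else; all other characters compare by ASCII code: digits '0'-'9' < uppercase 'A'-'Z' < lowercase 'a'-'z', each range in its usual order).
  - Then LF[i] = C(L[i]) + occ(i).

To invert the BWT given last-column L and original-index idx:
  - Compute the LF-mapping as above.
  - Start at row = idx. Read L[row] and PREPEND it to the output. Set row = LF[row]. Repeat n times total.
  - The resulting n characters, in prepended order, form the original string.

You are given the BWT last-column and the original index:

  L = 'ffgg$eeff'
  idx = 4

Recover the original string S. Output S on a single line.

LF mapping: 3 4 7 8 0 1 2 5 6
Walk LF starting at row 4, prepending L[row]:
  step 1: row=4, L[4]='$', prepend. Next row=LF[4]=0
  step 2: row=0, L[0]='f', prepend. Next row=LF[0]=3
  step 3: row=3, L[3]='g', prepend. Next row=LF[3]=8
  step 4: row=8, L[8]='f', prepend. Next row=LF[8]=6
  step 5: row=6, L[6]='e', prepend. Next row=LF[6]=2
  step 6: row=2, L[2]='g', prepend. Next row=LF[2]=7
  step 7: row=7, L[7]='f', prepend. Next row=LF[7]=5
  step 8: row=5, L[5]='e', prepend. Next row=LF[5]=1
  step 9: row=1, L[1]='f', prepend. Next row=LF[1]=4
Reversed output: fefgefgf$

Answer: fefgefgf$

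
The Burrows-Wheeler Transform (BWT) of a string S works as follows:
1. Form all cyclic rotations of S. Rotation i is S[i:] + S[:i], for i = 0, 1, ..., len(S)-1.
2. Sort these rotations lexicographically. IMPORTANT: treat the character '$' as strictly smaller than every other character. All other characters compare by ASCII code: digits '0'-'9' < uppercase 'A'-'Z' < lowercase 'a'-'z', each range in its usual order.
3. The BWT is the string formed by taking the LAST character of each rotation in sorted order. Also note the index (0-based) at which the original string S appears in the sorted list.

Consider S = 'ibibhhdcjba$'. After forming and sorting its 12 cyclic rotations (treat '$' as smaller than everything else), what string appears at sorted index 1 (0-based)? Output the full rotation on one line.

All 12 rotations (rotation i = S[i:]+S[:i]):
  rot[0] = ibibhhdcjba$
  rot[1] = bibhhdcjba$i
  rot[2] = ibhhdcjba$ib
  rot[3] = bhhdcjba$ibi
  rot[4] = hhdcjba$ibib
  rot[5] = hdcjba$ibibh
  rot[6] = dcjba$ibibhh
  rot[7] = cjba$ibibhhd
  rot[8] = jba$ibibhhdc
  rot[9] = ba$ibibhhdcj
  rot[10] = a$ibibhhdcjb
  rot[11] = $ibibhhdcjba
Sorted (with $ < everything):
  sorted[0] = $ibibhhdcjba
  sorted[1] = a$ibibhhdcjb
  sorted[2] = ba$ibibhhdcj
  sorted[3] = bhhdcjba$ibi
  sorted[4] = bibhhdcjba$i
  sorted[5] = cjba$ibibhhd
  sorted[6] = dcjba$ibibhh
  sorted[7] = hdcjba$ibibh
  sorted[8] = hhdcjba$ibib
  sorted[9] = ibhhdcjba$ib
  sorted[10] = ibibhhdcjba$
  sorted[11] = jba$ibibhhdc
sorted[1] = a$ibibhhdcjb

Answer: a$ibibhhdcjb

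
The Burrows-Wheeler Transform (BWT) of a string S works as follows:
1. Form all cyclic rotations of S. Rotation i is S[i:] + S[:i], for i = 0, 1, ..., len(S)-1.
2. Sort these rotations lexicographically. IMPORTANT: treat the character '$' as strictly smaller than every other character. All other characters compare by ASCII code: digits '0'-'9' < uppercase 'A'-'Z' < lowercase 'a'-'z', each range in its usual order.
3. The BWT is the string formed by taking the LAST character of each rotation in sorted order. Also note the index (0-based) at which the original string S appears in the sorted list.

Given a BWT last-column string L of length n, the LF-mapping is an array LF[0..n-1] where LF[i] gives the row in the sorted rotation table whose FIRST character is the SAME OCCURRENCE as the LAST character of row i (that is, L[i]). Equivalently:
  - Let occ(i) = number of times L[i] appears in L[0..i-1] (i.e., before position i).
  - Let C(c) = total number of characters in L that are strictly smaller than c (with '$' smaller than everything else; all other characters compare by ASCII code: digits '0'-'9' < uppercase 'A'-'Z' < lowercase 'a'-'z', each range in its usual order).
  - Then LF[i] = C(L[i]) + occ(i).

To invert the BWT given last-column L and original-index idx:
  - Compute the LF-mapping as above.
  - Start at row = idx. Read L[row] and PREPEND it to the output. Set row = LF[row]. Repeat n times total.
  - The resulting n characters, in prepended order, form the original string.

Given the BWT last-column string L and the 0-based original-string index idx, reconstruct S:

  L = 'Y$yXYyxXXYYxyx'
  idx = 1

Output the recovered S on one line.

LF mapping: 4 0 11 1 5 12 8 2 3 6 7 9 13 10
Walk LF starting at row 1, prepending L[row]:
  step 1: row=1, L[1]='$', prepend. Next row=LF[1]=0
  step 2: row=0, L[0]='Y', prepend. Next row=LF[0]=4
  step 3: row=4, L[4]='Y', prepend. Next row=LF[4]=5
  step 4: row=5, L[5]='y', prepend. Next row=LF[5]=12
  step 5: row=12, L[12]='y', prepend. Next row=LF[12]=13
  step 6: row=13, L[13]='x', prepend. Next row=LF[13]=10
  step 7: row=10, L[10]='Y', prepend. Next row=LF[10]=7
  step 8: row=7, L[7]='X', prepend. Next row=LF[7]=2
  step 9: row=2, L[2]='y', prepend. Next row=LF[2]=11
  step 10: row=11, L[11]='x', prepend. Next row=LF[11]=9
  step 11: row=9, L[9]='Y', prepend. Next row=LF[9]=6
  step 12: row=6, L[6]='x', prepend. Next row=LF[6]=8
  step 13: row=8, L[8]='X', prepend. Next row=LF[8]=3
  step 14: row=3, L[3]='X', prepend. Next row=LF[3]=1
Reversed output: XXxYxyXYxyyYY$

Answer: XXxYxyXYxyyYY$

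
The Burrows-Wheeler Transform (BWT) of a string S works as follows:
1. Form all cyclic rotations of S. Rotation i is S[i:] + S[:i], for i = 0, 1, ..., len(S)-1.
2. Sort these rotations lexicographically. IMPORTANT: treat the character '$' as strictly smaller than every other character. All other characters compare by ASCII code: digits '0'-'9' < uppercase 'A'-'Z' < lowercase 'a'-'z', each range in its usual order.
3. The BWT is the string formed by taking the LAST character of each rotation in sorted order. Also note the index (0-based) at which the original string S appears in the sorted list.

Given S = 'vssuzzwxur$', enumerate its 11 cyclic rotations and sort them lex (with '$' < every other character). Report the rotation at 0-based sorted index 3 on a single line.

Answer: suzzwxur$vs

Derivation:
All 11 rotations (rotation i = S[i:]+S[:i]):
  rot[0] = vssuzzwxur$
  rot[1] = ssuzzwxur$v
  rot[2] = suzzwxur$vs
  rot[3] = uzzwxur$vss
  rot[4] = zzwxur$vssu
  rot[5] = zwxur$vssuz
  rot[6] = wxur$vssuzz
  rot[7] = xur$vssuzzw
  rot[8] = ur$vssuzzwx
  rot[9] = r$vssuzzwxu
  rot[10] = $vssuzzwxur
Sorted (with $ < everything):
  sorted[0] = $vssuzzwxur
  sorted[1] = r$vssuzzwxu
  sorted[2] = ssuzzwxur$v
  sorted[3] = suzzwxur$vs
  sorted[4] = ur$vssuzzwx
  sorted[5] = uzzwxur$vss
  sorted[6] = vssuzzwxur$
  sorted[7] = wxur$vssuzz
  sorted[8] = xur$vssuzzw
  sorted[9] = zwxur$vssuz
  sorted[10] = zzwxur$vssu
sorted[3] = suzzwxur$vs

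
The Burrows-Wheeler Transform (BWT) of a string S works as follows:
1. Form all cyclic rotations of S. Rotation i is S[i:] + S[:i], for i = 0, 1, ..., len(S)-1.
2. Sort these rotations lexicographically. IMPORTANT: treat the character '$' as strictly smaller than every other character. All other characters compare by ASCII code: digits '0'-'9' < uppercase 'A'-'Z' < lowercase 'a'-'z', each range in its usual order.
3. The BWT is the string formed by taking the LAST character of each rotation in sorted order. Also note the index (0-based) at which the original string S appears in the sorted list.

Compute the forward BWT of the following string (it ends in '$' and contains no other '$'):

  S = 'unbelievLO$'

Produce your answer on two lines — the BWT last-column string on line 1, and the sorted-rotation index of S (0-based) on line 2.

All 11 rotations (rotation i = S[i:]+S[:i]):
  rot[0] = unbelievLO$
  rot[1] = nbelievLO$u
  rot[2] = believLO$un
  rot[3] = elievLO$unb
  rot[4] = lievLO$unbe
  rot[5] = ievLO$unbel
  rot[6] = evLO$unbeli
  rot[7] = vLO$unbelie
  rot[8] = LO$unbeliev
  rot[9] = O$unbelievL
  rot[10] = $unbelievLO
Sorted (with $ < everything):
  sorted[0] = $unbelievLO  (last char: 'O')
  sorted[1] = LO$unbeliev  (last char: 'v')
  sorted[2] = O$unbelievL  (last char: 'L')
  sorted[3] = believLO$un  (last char: 'n')
  sorted[4] = elievLO$unb  (last char: 'b')
  sorted[5] = evLO$unbeli  (last char: 'i')
  sorted[6] = ievLO$unbel  (last char: 'l')
  sorted[7] = lievLO$unbe  (last char: 'e')
  sorted[8] = nbelievLO$u  (last char: 'u')
  sorted[9] = unbelievLO$  (last char: '$')
  sorted[10] = vLO$unbelie  (last char: 'e')
Last column: OvLnbileu$e
Original string S is at sorted index 9

Answer: OvLnbileu$e
9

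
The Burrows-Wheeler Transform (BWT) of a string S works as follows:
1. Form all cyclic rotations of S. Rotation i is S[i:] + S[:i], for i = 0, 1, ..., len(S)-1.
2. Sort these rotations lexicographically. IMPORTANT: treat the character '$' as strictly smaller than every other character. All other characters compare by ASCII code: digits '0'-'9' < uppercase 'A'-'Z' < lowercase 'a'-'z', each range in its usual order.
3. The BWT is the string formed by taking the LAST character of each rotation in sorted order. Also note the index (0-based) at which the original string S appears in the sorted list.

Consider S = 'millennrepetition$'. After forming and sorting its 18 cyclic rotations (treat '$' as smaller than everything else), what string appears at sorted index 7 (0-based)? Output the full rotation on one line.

Answer: lennrepetition$mil

Derivation:
All 18 rotations (rotation i = S[i:]+S[:i]):
  rot[0] = millennrepetition$
  rot[1] = illennrepetition$m
  rot[2] = llennrepetition$mi
  rot[3] = lennrepetition$mil
  rot[4] = ennrepetition$mill
  rot[5] = nnrepetition$mille
  rot[6] = nrepetition$millen
  rot[7] = repetition$millenn
  rot[8] = epetition$millennr
  rot[9] = petition$millennre
  rot[10] = etition$millennrep
  rot[11] = tition$millennrepe
  rot[12] = ition$millennrepet
  rot[13] = tion$millennrepeti
  rot[14] = ion$millennrepetit
  rot[15] = on$millennrepetiti
  rot[16] = n$millennrepetitio
  rot[17] = $millennrepetition
Sorted (with $ < everything):
  sorted[0] = $millennrepetition
  sorted[1] = ennrepetition$mill
  sorted[2] = epetition$millennr
  sorted[3] = etition$millennrep
  sorted[4] = illennrepetition$m
  sorted[5] = ion$millennrepetit
  sorted[6] = ition$millennrepet
  sorted[7] = lennrepetition$mil
  sorted[8] = llennrepetition$mi
  sorted[9] = millennrepetition$
  sorted[10] = n$millennrepetitio
  sorted[11] = nnrepetition$mille
  sorted[12] = nrepetition$millen
  sorted[13] = on$millennrepetiti
  sorted[14] = petition$millennre
  sorted[15] = repetition$millenn
  sorted[16] = tion$millennrepeti
  sorted[17] = tition$millennrepe
sorted[7] = lennrepetition$mil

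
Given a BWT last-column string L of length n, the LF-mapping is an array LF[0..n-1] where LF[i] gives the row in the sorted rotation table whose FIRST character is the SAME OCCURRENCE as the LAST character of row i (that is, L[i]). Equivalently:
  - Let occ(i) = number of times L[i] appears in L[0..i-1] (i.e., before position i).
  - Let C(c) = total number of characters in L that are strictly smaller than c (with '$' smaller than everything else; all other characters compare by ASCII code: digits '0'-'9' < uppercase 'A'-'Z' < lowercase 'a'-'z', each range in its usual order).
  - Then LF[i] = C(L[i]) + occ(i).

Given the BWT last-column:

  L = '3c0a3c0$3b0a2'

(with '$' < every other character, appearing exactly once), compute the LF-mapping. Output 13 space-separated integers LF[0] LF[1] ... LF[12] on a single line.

Answer: 5 11 1 8 6 12 2 0 7 10 3 9 4

Derivation:
Char counts: '$':1, '0':3, '2':1, '3':3, 'a':2, 'b':1, 'c':2
C (first-col start): C('$')=0, C('0')=1, C('2')=4, C('3')=5, C('a')=8, C('b')=10, C('c')=11
L[0]='3': occ=0, LF[0]=C('3')+0=5+0=5
L[1]='c': occ=0, LF[1]=C('c')+0=11+0=11
L[2]='0': occ=0, LF[2]=C('0')+0=1+0=1
L[3]='a': occ=0, LF[3]=C('a')+0=8+0=8
L[4]='3': occ=1, LF[4]=C('3')+1=5+1=6
L[5]='c': occ=1, LF[5]=C('c')+1=11+1=12
L[6]='0': occ=1, LF[6]=C('0')+1=1+1=2
L[7]='$': occ=0, LF[7]=C('$')+0=0+0=0
L[8]='3': occ=2, LF[8]=C('3')+2=5+2=7
L[9]='b': occ=0, LF[9]=C('b')+0=10+0=10
L[10]='0': occ=2, LF[10]=C('0')+2=1+2=3
L[11]='a': occ=1, LF[11]=C('a')+1=8+1=9
L[12]='2': occ=0, LF[12]=C('2')+0=4+0=4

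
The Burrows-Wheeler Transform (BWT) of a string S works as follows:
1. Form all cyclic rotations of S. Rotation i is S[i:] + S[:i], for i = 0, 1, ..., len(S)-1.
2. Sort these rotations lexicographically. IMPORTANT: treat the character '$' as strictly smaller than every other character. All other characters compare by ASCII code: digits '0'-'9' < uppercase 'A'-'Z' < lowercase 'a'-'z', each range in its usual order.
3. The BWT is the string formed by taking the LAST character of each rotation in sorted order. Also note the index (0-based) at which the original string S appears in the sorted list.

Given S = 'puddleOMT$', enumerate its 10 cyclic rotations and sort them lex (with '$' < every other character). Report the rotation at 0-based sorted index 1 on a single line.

Answer: MT$puddleO

Derivation:
All 10 rotations (rotation i = S[i:]+S[:i]):
  rot[0] = puddleOMT$
  rot[1] = uddleOMT$p
  rot[2] = ddleOMT$pu
  rot[3] = dleOMT$pud
  rot[4] = leOMT$pudd
  rot[5] = eOMT$puddl
  rot[6] = OMT$puddle
  rot[7] = MT$puddleO
  rot[8] = T$puddleOM
  rot[9] = $puddleOMT
Sorted (with $ < everything):
  sorted[0] = $puddleOMT
  sorted[1] = MT$puddleO
  sorted[2] = OMT$puddle
  sorted[3] = T$puddleOM
  sorted[4] = ddleOMT$pu
  sorted[5] = dleOMT$pud
  sorted[6] = eOMT$puddl
  sorted[7] = leOMT$pudd
  sorted[8] = puddleOMT$
  sorted[9] = uddleOMT$p
sorted[1] = MT$puddleO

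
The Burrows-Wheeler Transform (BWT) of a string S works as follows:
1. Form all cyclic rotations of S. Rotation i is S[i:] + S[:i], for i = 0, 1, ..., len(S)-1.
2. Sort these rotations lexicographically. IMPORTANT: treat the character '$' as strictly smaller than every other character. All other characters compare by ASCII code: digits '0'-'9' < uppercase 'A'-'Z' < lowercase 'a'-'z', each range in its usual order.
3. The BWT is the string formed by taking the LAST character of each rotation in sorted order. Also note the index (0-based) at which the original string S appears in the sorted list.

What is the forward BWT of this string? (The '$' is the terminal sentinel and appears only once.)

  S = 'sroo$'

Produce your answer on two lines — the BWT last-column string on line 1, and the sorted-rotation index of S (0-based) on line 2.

All 5 rotations (rotation i = S[i:]+S[:i]):
  rot[0] = sroo$
  rot[1] = roo$s
  rot[2] = oo$sr
  rot[3] = o$sro
  rot[4] = $sroo
Sorted (with $ < everything):
  sorted[0] = $sroo  (last char: 'o')
  sorted[1] = o$sro  (last char: 'o')
  sorted[2] = oo$sr  (last char: 'r')
  sorted[3] = roo$s  (last char: 's')
  sorted[4] = sroo$  (last char: '$')
Last column: oors$
Original string S is at sorted index 4

Answer: oors$
4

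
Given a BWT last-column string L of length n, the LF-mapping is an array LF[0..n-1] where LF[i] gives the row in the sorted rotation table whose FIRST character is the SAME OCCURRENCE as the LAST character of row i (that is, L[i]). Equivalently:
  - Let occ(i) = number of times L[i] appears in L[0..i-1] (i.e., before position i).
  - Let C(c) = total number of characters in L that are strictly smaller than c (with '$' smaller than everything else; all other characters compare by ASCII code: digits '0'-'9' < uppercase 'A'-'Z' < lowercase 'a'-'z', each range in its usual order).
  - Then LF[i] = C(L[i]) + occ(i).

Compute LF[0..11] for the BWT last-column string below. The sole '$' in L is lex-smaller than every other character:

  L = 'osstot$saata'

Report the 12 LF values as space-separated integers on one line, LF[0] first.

Char counts: '$':1, 'a':3, 'o':2, 's':3, 't':3
C (first-col start): C('$')=0, C('a')=1, C('o')=4, C('s')=6, C('t')=9
L[0]='o': occ=0, LF[0]=C('o')+0=4+0=4
L[1]='s': occ=0, LF[1]=C('s')+0=6+0=6
L[2]='s': occ=1, LF[2]=C('s')+1=6+1=7
L[3]='t': occ=0, LF[3]=C('t')+0=9+0=9
L[4]='o': occ=1, LF[4]=C('o')+1=4+1=5
L[5]='t': occ=1, LF[5]=C('t')+1=9+1=10
L[6]='$': occ=0, LF[6]=C('$')+0=0+0=0
L[7]='s': occ=2, LF[7]=C('s')+2=6+2=8
L[8]='a': occ=0, LF[8]=C('a')+0=1+0=1
L[9]='a': occ=1, LF[9]=C('a')+1=1+1=2
L[10]='t': occ=2, LF[10]=C('t')+2=9+2=11
L[11]='a': occ=2, LF[11]=C('a')+2=1+2=3

Answer: 4 6 7 9 5 10 0 8 1 2 11 3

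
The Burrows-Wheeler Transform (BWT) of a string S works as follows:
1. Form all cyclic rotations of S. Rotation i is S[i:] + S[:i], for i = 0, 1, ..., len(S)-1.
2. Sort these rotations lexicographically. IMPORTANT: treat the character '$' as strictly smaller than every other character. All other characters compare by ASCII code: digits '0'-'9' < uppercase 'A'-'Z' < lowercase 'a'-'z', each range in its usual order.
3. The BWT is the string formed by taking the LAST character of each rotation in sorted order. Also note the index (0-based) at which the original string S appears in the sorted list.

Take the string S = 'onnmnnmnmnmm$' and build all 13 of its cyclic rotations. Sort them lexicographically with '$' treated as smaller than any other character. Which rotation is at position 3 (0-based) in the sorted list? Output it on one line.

All 13 rotations (rotation i = S[i:]+S[:i]):
  rot[0] = onnmnnmnmnmm$
  rot[1] = nnmnnmnmnmm$o
  rot[2] = nmnnmnmnmm$on
  rot[3] = mnnmnmnmm$onn
  rot[4] = nnmnmnmm$onnm
  rot[5] = nmnmnmm$onnmn
  rot[6] = mnmnmm$onnmnn
  rot[7] = nmnmm$onnmnnm
  rot[8] = mnmm$onnmnnmn
  rot[9] = nmm$onnmnnmnm
  rot[10] = mm$onnmnnmnmn
  rot[11] = m$onnmnnmnmnm
  rot[12] = $onnmnnmnmnmm
Sorted (with $ < everything):
  sorted[0] = $onnmnnmnmnmm
  sorted[1] = m$onnmnnmnmnm
  sorted[2] = mm$onnmnnmnmn
  sorted[3] = mnmm$onnmnnmn
  sorted[4] = mnmnmm$onnmnn
  sorted[5] = mnnmnmnmm$onn
  sorted[6] = nmm$onnmnnmnm
  sorted[7] = nmnmm$onnmnnm
  sorted[8] = nmnmnmm$onnmn
  sorted[9] = nmnnmnmnmm$on
  sorted[10] = nnmnmnmm$onnm
  sorted[11] = nnmnnmnmnmm$o
  sorted[12] = onnmnnmnmnmm$
sorted[3] = mnmm$onnmnnmn

Answer: mnmm$onnmnnmn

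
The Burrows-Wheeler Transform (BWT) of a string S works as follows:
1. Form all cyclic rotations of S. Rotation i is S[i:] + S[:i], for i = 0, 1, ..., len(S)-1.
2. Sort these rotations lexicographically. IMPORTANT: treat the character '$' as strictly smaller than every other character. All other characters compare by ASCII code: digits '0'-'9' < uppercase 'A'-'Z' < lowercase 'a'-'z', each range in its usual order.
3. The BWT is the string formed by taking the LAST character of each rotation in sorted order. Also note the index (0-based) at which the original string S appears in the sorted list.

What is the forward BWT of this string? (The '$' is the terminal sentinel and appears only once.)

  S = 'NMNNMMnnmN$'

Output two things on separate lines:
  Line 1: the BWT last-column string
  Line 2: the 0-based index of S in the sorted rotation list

Answer: NNNMmN$MnnM
6

Derivation:
All 11 rotations (rotation i = S[i:]+S[:i]):
  rot[0] = NMNNMMnnmN$
  rot[1] = MNNMMnnmN$N
  rot[2] = NNMMnnmN$NM
  rot[3] = NMMnnmN$NMN
  rot[4] = MMnnmN$NMNN
  rot[5] = MnnmN$NMNNM
  rot[6] = nnmN$NMNNMM
  rot[7] = nmN$NMNNMMn
  rot[8] = mN$NMNNMMnn
  rot[9] = N$NMNNMMnnm
  rot[10] = $NMNNMMnnmN
Sorted (with $ < everything):
  sorted[0] = $NMNNMMnnmN  (last char: 'N')
  sorted[1] = MMnnmN$NMNN  (last char: 'N')
  sorted[2] = MNNMMnnmN$N  (last char: 'N')
  sorted[3] = MnnmN$NMNNM  (last char: 'M')
  sorted[4] = N$NMNNMMnnm  (last char: 'm')
  sorted[5] = NMMnnmN$NMN  (last char: 'N')
  sorted[6] = NMNNMMnnmN$  (last char: '$')
  sorted[7] = NNMMnnmN$NM  (last char: 'M')
  sorted[8] = mN$NMNNMMnn  (last char: 'n')
  sorted[9] = nmN$NMNNMMn  (last char: 'n')
  sorted[10] = nnmN$NMNNMM  (last char: 'M')
Last column: NNNMmN$MnnM
Original string S is at sorted index 6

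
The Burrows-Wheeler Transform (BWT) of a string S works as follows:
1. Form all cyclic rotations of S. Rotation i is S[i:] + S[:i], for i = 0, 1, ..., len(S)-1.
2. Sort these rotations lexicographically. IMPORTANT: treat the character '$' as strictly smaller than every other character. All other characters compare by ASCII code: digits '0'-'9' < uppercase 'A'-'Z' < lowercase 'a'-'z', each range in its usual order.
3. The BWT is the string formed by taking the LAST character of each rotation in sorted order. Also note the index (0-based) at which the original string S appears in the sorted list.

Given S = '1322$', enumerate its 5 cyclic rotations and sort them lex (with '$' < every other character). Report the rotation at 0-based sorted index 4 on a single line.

All 5 rotations (rotation i = S[i:]+S[:i]):
  rot[0] = 1322$
  rot[1] = 322$1
  rot[2] = 22$13
  rot[3] = 2$132
  rot[4] = $1322
Sorted (with $ < everything):
  sorted[0] = $1322
  sorted[1] = 1322$
  sorted[2] = 2$132
  sorted[3] = 22$13
  sorted[4] = 322$1
sorted[4] = 322$1

Answer: 322$1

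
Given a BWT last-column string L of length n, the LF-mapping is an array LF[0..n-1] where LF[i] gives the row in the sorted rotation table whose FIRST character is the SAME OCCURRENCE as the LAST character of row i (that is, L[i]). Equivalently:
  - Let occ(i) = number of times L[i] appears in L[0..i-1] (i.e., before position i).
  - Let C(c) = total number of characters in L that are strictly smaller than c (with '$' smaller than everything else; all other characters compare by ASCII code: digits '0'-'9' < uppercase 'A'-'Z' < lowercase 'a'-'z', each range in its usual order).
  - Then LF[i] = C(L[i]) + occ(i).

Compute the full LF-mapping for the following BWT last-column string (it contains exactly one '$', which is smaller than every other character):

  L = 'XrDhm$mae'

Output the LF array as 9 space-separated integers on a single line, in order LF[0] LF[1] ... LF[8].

Char counts: '$':1, 'D':1, 'X':1, 'a':1, 'e':1, 'h':1, 'm':2, 'r':1
C (first-col start): C('$')=0, C('D')=1, C('X')=2, C('a')=3, C('e')=4, C('h')=5, C('m')=6, C('r')=8
L[0]='X': occ=0, LF[0]=C('X')+0=2+0=2
L[1]='r': occ=0, LF[1]=C('r')+0=8+0=8
L[2]='D': occ=0, LF[2]=C('D')+0=1+0=1
L[3]='h': occ=0, LF[3]=C('h')+0=5+0=5
L[4]='m': occ=0, LF[4]=C('m')+0=6+0=6
L[5]='$': occ=0, LF[5]=C('$')+0=0+0=0
L[6]='m': occ=1, LF[6]=C('m')+1=6+1=7
L[7]='a': occ=0, LF[7]=C('a')+0=3+0=3
L[8]='e': occ=0, LF[8]=C('e')+0=4+0=4

Answer: 2 8 1 5 6 0 7 3 4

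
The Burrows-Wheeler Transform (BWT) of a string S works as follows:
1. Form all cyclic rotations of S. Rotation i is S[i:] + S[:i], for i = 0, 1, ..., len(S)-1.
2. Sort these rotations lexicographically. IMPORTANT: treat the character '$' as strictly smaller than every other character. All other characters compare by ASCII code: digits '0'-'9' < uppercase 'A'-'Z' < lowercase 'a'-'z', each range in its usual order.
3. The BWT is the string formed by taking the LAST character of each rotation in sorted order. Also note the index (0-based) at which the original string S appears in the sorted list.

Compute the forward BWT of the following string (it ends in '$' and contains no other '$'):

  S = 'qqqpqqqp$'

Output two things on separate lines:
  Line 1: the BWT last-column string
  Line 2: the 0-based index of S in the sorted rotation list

Answer: pqqqqqqp$
8

Derivation:
All 9 rotations (rotation i = S[i:]+S[:i]):
  rot[0] = qqqpqqqp$
  rot[1] = qqpqqqp$q
  rot[2] = qpqqqp$qq
  rot[3] = pqqqp$qqq
  rot[4] = qqqp$qqqp
  rot[5] = qqp$qqqpq
  rot[6] = qp$qqqpqq
  rot[7] = p$qqqpqqq
  rot[8] = $qqqpqqqp
Sorted (with $ < everything):
  sorted[0] = $qqqpqqqp  (last char: 'p')
  sorted[1] = p$qqqpqqq  (last char: 'q')
  sorted[2] = pqqqp$qqq  (last char: 'q')
  sorted[3] = qp$qqqpqq  (last char: 'q')
  sorted[4] = qpqqqp$qq  (last char: 'q')
  sorted[5] = qqp$qqqpq  (last char: 'q')
  sorted[6] = qqpqqqp$q  (last char: 'q')
  sorted[7] = qqqp$qqqp  (last char: 'p')
  sorted[8] = qqqpqqqp$  (last char: '$')
Last column: pqqqqqqp$
Original string S is at sorted index 8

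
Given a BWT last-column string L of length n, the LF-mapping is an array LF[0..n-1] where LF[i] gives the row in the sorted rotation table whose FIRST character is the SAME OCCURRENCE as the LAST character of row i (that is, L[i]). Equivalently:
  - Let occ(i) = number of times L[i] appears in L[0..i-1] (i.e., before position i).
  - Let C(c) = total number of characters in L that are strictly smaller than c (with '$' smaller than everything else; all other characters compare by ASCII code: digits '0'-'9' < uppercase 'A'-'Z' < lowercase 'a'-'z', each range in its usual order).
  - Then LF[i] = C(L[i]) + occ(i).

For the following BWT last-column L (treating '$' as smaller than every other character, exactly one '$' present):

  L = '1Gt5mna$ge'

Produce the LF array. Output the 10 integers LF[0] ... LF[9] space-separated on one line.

Answer: 1 3 9 2 7 8 4 0 6 5

Derivation:
Char counts: '$':1, '1':1, '5':1, 'G':1, 'a':1, 'e':1, 'g':1, 'm':1, 'n':1, 't':1
C (first-col start): C('$')=0, C('1')=1, C('5')=2, C('G')=3, C('a')=4, C('e')=5, C('g')=6, C('m')=7, C('n')=8, C('t')=9
L[0]='1': occ=0, LF[0]=C('1')+0=1+0=1
L[1]='G': occ=0, LF[1]=C('G')+0=3+0=3
L[2]='t': occ=0, LF[2]=C('t')+0=9+0=9
L[3]='5': occ=0, LF[3]=C('5')+0=2+0=2
L[4]='m': occ=0, LF[4]=C('m')+0=7+0=7
L[5]='n': occ=0, LF[5]=C('n')+0=8+0=8
L[6]='a': occ=0, LF[6]=C('a')+0=4+0=4
L[7]='$': occ=0, LF[7]=C('$')+0=0+0=0
L[8]='g': occ=0, LF[8]=C('g')+0=6+0=6
L[9]='e': occ=0, LF[9]=C('e')+0=5+0=5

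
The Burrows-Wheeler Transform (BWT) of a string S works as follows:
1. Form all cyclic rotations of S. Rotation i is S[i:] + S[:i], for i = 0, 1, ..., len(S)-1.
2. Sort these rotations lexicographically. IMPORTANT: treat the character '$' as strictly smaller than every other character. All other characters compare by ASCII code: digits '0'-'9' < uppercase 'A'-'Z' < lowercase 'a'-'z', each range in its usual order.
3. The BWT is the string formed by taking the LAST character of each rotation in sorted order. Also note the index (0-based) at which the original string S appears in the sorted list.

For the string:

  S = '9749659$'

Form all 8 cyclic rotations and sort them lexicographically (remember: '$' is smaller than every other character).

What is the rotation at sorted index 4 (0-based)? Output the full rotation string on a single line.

All 8 rotations (rotation i = S[i:]+S[:i]):
  rot[0] = 9749659$
  rot[1] = 749659$9
  rot[2] = 49659$97
  rot[3] = 9659$974
  rot[4] = 659$9749
  rot[5] = 59$97496
  rot[6] = 9$974965
  rot[7] = $9749659
Sorted (with $ < everything):
  sorted[0] = $9749659
  sorted[1] = 49659$97
  sorted[2] = 59$97496
  sorted[3] = 659$9749
  sorted[4] = 749659$9
  sorted[5] = 9$974965
  sorted[6] = 9659$974
  sorted[7] = 9749659$
sorted[4] = 749659$9

Answer: 749659$9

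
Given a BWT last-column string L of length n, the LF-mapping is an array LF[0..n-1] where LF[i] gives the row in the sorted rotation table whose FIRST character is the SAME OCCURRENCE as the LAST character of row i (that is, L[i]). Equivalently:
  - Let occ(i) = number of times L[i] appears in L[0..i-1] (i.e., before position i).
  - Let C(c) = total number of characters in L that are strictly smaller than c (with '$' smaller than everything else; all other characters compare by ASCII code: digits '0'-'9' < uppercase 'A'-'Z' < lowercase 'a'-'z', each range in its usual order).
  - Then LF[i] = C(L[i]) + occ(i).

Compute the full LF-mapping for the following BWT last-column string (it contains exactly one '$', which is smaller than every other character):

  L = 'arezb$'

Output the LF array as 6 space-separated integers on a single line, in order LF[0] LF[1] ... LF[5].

Char counts: '$':1, 'a':1, 'b':1, 'e':1, 'r':1, 'z':1
C (first-col start): C('$')=0, C('a')=1, C('b')=2, C('e')=3, C('r')=4, C('z')=5
L[0]='a': occ=0, LF[0]=C('a')+0=1+0=1
L[1]='r': occ=0, LF[1]=C('r')+0=4+0=4
L[2]='e': occ=0, LF[2]=C('e')+0=3+0=3
L[3]='z': occ=0, LF[3]=C('z')+0=5+0=5
L[4]='b': occ=0, LF[4]=C('b')+0=2+0=2
L[5]='$': occ=0, LF[5]=C('$')+0=0+0=0

Answer: 1 4 3 5 2 0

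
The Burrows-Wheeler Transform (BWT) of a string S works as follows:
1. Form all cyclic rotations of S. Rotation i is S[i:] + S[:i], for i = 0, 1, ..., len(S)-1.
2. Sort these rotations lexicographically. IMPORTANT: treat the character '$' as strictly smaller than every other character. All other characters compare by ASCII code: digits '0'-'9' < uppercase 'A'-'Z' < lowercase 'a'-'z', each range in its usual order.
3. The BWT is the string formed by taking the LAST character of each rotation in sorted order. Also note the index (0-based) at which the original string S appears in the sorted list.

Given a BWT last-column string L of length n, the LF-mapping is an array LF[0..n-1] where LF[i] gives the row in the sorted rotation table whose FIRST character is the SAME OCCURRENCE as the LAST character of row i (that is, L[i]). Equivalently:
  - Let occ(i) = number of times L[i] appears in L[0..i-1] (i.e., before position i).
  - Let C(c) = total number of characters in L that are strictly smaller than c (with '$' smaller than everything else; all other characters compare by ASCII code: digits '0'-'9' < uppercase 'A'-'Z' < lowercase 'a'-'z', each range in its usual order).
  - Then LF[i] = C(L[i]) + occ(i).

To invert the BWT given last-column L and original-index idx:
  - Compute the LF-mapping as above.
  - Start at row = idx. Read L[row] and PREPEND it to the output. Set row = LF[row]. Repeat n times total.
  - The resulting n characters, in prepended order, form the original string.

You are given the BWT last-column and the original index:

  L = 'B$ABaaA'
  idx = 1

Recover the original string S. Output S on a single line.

Answer: AAaaBB$

Derivation:
LF mapping: 3 0 1 4 5 6 2
Walk LF starting at row 1, prepending L[row]:
  step 1: row=1, L[1]='$', prepend. Next row=LF[1]=0
  step 2: row=0, L[0]='B', prepend. Next row=LF[0]=3
  step 3: row=3, L[3]='B', prepend. Next row=LF[3]=4
  step 4: row=4, L[4]='a', prepend. Next row=LF[4]=5
  step 5: row=5, L[5]='a', prepend. Next row=LF[5]=6
  step 6: row=6, L[6]='A', prepend. Next row=LF[6]=2
  step 7: row=2, L[2]='A', prepend. Next row=LF[2]=1
Reversed output: AAaaBB$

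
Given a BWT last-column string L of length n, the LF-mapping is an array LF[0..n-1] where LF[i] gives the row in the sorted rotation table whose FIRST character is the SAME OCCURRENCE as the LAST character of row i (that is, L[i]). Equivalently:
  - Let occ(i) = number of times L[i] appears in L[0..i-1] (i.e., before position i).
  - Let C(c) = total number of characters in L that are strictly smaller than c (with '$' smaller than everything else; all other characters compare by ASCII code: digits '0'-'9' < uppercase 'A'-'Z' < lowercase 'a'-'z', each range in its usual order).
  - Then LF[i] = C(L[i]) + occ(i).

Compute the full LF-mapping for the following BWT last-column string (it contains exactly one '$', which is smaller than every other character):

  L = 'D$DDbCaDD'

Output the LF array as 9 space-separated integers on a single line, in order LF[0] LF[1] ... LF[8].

Answer: 2 0 3 4 8 1 7 5 6

Derivation:
Char counts: '$':1, 'C':1, 'D':5, 'a':1, 'b':1
C (first-col start): C('$')=0, C('C')=1, C('D')=2, C('a')=7, C('b')=8
L[0]='D': occ=0, LF[0]=C('D')+0=2+0=2
L[1]='$': occ=0, LF[1]=C('$')+0=0+0=0
L[2]='D': occ=1, LF[2]=C('D')+1=2+1=3
L[3]='D': occ=2, LF[3]=C('D')+2=2+2=4
L[4]='b': occ=0, LF[4]=C('b')+0=8+0=8
L[5]='C': occ=0, LF[5]=C('C')+0=1+0=1
L[6]='a': occ=0, LF[6]=C('a')+0=7+0=7
L[7]='D': occ=3, LF[7]=C('D')+3=2+3=5
L[8]='D': occ=4, LF[8]=C('D')+4=2+4=6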